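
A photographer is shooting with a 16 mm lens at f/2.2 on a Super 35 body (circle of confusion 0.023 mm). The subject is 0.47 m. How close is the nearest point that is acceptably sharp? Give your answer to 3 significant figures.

431 mm

Hyperfocal distance H = f²/(N·c) + f = 16²/(2.2 × 0.023) + 16 = 256/0.0506 + 16 ≈ 5075.3 mm ≈ 5.075 m.
Near limit Dn = s·(H − f)/(H + s − 2f) = 470 × (5075.3 − 16) / (5075.3 + 470 − 2 × 16) = 470 × 5059.3 / 5513.3 ≈ 431.30 mm.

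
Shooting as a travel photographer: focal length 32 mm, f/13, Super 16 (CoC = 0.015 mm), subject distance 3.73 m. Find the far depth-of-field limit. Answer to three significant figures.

12.6 m

Hyperfocal distance H = f²/(N·c) + f = 32²/(13 × 0.015) + 32 = 1024/0.195 + 32 ≈ 5283.3 mm ≈ 5.283 m.
Far limit Df = s·(H − f)/(H − s) = 3730 × (5283.3 − 32) / (5283.3 − 3730) = 3730 × 5251.3 / 1553.3 ≈ 12610 mm ≈ 12.6 m.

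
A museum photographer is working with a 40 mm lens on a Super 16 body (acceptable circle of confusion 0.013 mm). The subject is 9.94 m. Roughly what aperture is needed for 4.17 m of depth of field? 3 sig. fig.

Write h = H − f = f²/(N·c). The thin-lens limits are Dn = s·h/(h + (s−f)) and Df = s·h/(h − (s−f)), so DoF = Df − Dn = 2·s·(s−f)·h / (h² − (s−f)²).
That is a quadratic in h: DoF·h² − 2·s·(s−f)·h − DoF·(s−f)² = 0 ⇒ h = (s−f)·(s + √(s² + DoF²)) / DoF = 9900 × (9940 + √(9940² + 4170²)) / 4170 = 9900 × (9940 + 10779.3) / 4170 ≈ 49190 mm.
Then N = f²/(c·h) = 40² / (0.013 × 49190) = 1600 / 639.47 ≈ 2.50.

f/2.50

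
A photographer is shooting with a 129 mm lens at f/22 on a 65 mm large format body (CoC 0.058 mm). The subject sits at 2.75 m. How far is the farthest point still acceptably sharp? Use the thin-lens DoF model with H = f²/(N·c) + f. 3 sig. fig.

Hyperfocal distance H = f²/(N·c) + f = 129²/(22 × 0.058) + 129 = 16641/1.276 + 129 ≈ 13170.5 mm ≈ 13.17 m.
Far limit Df = s·(H − f)/(H − s) = 2750 × (13170.5 − 129) / (13170.5 − 2750) = 2750 × 13041.5 / 10420.5 ≈ 3441.7 mm ≈ 3.44 m.

3.44 m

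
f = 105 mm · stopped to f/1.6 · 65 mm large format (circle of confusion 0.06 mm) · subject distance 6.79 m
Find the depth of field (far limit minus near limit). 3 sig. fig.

Hyperfocal distance H = f²/(N·c) + f = 105²/(1.6 × 0.06) + 105 = 11025/0.096 + 105 ≈ 114948.8 mm ≈ 114.9 m.
Near limit Dn = s·(H − f)/(H + s − 2f) = 6790 × (114948.8 − 105) / (114948.8 + 6790 − 2 × 105) = 6790 × 114843.8 / 121528.8 ≈ 6416.50 mm.
Far limit Df = s·(H − f)/(H − s) = 6790 × (114948.8 − 105) / (114948.8 − 6790) = 6790 × 114843.8 / 108158.8 ≈ 7209.67 mm.
Depth of field = Df − Dn = 7209.67 − 6416.50 ≈ 793.17 mm ≈ 0.793 m.

0.793 m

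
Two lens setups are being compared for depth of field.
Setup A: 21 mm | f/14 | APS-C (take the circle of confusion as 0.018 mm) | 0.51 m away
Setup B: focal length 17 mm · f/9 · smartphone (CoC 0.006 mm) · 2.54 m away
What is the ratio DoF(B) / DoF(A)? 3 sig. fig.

Setup A: H = 21²/(14×0.018) + 21 ≈ 1771.0 mm; DoF = Df − Dn = 707.77 − 398.62 ≈ 309.15 mm.
Setup B: H = 17²/(9×0.006) + 17 ≈ 5368.9 mm; DoF = Df − Dn = 4805.4 − 1726.2 ≈ 3079.2 mm.
Ratio = 3079.2 / 309.15 ≈ 9.96.

9.96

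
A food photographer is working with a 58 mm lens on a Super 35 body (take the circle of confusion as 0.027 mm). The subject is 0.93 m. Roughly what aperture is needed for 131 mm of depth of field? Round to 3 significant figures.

f/10

Write h = H − f = f²/(N·c). The thin-lens limits are Dn = s·h/(h + (s−f)) and Df = s·h/(h − (s−f)), so DoF = Df − Dn = 2·s·(s−f)·h / (h² − (s−f)²).
That is a quadratic in h: DoF·h² − 2·s·(s−f)·h − DoF·(s−f)² = 0 ⇒ h = (s−f)·(s + √(s² + DoF²)) / DoF = 872 × (930 + √(930² + 131²)) / 131 = 872 × (930 + 939.181) / 131 ≈ 12442 mm.
Then N = f²/(c·h) = 58² / (0.027 × 12442) = 3364 / 335.94 ≈ 10.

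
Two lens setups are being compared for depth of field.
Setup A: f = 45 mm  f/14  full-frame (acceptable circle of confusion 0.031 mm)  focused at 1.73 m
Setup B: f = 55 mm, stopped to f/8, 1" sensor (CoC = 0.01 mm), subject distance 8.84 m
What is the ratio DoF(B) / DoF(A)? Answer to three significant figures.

Setup A: H = 45²/(14×0.031) + 45 ≈ 4710.9 mm; DoF = Df − Dn = 2707.9 − 1271.0 ≈ 1436.9 mm.
Setup B: H = 55²/(8×0.01) + 55 ≈ 37867.5 mm; DoF = Df − Dn = 11515.4 − 7173.4 ≈ 4342.0 mm.
Ratio = 4342.0 / 1436.9 ≈ 3.02.

3.02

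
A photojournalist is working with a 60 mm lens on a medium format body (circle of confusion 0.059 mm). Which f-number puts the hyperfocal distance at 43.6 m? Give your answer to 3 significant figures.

Rearrange H = f²/(N·c) + f for N: N = f² / ((H − f)·c).
N = 60² / ((43600 − 60) × 0.059) = 3600 / 2569 ≈ 1.40.

f/1.40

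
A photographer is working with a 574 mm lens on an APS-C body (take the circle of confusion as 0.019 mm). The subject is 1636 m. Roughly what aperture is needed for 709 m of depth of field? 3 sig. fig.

Write h = H − f = f²/(N·c). The thin-lens limits are Dn = s·h/(h + (s−f)) and Df = s·h/(h − (s−f)), so DoF = Df − Dn = 2·s·(s−f)·h / (h² − (s−f)²).
That is a quadratic in h: DoF·h² − 2·s·(s−f)·h − DoF·(s−f)² = 0 ⇒ h = (s−f)·(s + √(s² + DoF²)) / DoF = 1635426 × (1636000 + √(1636000² + 709000²)) / 709000 = 1635426 × (1636000 + 1783025) / 709000 ≈ 7886547 mm.
Then N = f²/(c·h) = 574² / (0.019 × 7886547) = 329476 / 149844 ≈ 2.20.

f/2.20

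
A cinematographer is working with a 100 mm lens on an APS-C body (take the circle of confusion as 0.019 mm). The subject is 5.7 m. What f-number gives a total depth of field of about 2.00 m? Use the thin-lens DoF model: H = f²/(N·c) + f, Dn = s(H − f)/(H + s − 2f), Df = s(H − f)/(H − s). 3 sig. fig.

f/16

Write h = H − f = f²/(N·c). The thin-lens limits are Dn = s·h/(h + (s−f)) and Df = s·h/(h − (s−f)), so DoF = Df − Dn = 2·s·(s−f)·h / (h² − (s−f)²).
That is a quadratic in h: DoF·h² − 2·s·(s−f)·h − DoF·(s−f)² = 0 ⇒ h = (s−f)·(s + √(s² + DoF²)) / DoF = 5600 × (5700 + √(5700² + 2000²)) / 2000 = 5600 × (5700 + 6040.70) / 2000 ≈ 32874 mm.
Then N = f²/(c·h) = 100² / (0.019 × 32874) = 10000 / 624.60 ≈ 16.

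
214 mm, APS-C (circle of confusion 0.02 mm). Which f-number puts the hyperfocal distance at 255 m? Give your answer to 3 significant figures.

f/8.99

Rearrange H = f²/(N·c) + f for N: N = f² / ((H − f)·c).
N = 214² / ((255000 − 214) × 0.02) = 45796 / 5096 ≈ 8.99.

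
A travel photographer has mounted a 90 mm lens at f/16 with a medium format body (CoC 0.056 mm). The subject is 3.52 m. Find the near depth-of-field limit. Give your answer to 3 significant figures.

2.55 m

Hyperfocal distance H = f²/(N·c) + f = 90²/(16 × 0.056) + 90 = 8100/0.896 + 90 ≈ 9130.2 mm ≈ 9.130 m.
Near limit Dn = s·(H − f)/(H + s − 2f) = 3520 × (9130.2 − 90) / (9130.2 + 3520 − 2 × 90) = 3520 × 9040.2 / 12470.2 ≈ 2551.8 mm ≈ 2.55 m.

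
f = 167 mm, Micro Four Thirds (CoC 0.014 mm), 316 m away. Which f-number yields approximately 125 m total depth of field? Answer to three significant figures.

f/1.20

Write h = H − f = f²/(N·c). The thin-lens limits are Dn = s·h/(h + (s−f)) and Df = s·h/(h − (s−f)), so DoF = Df − Dn = 2·s·(s−f)·h / (h² − (s−f)²).
That is a quadratic in h: DoF·h² − 2·s·(s−f)·h − DoF·(s−f)² = 0 ⇒ h = (s−f)·(s + √(s² + DoF²)) / DoF = 315833 × (316000 + √(316000² + 125000²)) / 125000 = 315833 × (316000 + 339825) / 125000 ≈ 1657049 mm.
Then N = f²/(c·h) = 167² / (0.014 × 1657049) = 27889 / 23199 ≈ 1.20.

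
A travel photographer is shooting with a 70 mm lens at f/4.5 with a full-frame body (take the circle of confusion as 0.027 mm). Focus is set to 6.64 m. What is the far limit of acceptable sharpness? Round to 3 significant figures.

Hyperfocal distance H = f²/(N·c) + f = 70²/(4.5 × 0.027) + 70 = 4900/0.1215 + 70 ≈ 40399.2 mm ≈ 40.40 m.
Far limit Df = s·(H − f)/(H − s) = 6640 × (40399.2 − 70) / (40399.2 − 6640) = 6640 × 40329.2 / 33759.2 ≈ 7932.2 mm ≈ 7.93 m.

7.93 m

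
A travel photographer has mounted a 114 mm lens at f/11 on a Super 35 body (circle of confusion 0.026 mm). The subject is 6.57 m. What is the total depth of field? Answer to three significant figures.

Hyperfocal distance H = f²/(N·c) + f = 114²/(11 × 0.026) + 114 = 12996/0.286 + 114 ≈ 45554.6 mm ≈ 45.55 m.
Near limit Dn = s·(H − f)/(H + s − 2f) = 6570 × (45554.6 − 114) / (45554.6 + 6570 − 2 × 114) = 6570 × 45440.6 / 51896.6 ≈ 5752.7 mm.
Far limit Df = s·(H − f)/(H − s) = 6570 × (45554.6 − 114) / (45554.6 − 6570) = 6570 × 45440.6 / 38984.6 ≈ 7658.0 mm.
Depth of field = Df − Dn = 7658.0 − 5752.7 ≈ 1905.3 mm ≈ 1.91 m.

1.91 m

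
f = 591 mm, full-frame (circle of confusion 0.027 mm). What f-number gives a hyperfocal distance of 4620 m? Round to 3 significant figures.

Rearrange H = f²/(N·c) + f for N: N = f² / ((H − f)·c).
N = 591² / ((4620000 − 591) × 0.027) = 349281 / 124724 ≈ 2.80.

f/2.80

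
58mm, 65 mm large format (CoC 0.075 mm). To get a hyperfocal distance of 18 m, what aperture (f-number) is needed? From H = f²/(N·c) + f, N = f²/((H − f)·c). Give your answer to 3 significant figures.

Rearrange H = f²/(N·c) + f for N: N = f² / ((H − f)·c).
N = 58² / ((18000 − 58) × 0.075) = 3364 / 1346 ≈ 2.50.

f/2.50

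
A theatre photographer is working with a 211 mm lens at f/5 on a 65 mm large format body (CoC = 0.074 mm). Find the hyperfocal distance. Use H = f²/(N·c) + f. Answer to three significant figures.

121 m

Hyperfocal distance H = f²/(N·c) + f = 211²/(5 × 0.074) + 211 = 44521/0.37 + 211 ≈ 120538.0 mm ≈ 121 m.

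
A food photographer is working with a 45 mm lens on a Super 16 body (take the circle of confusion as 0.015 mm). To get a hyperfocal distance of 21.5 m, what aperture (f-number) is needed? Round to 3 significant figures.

f/6.29

Rearrange H = f²/(N·c) + f for N: N = f² / ((H − f)·c).
N = 45² / ((21500 − 45) × 0.015) = 2025 / 321.8 ≈ 6.29.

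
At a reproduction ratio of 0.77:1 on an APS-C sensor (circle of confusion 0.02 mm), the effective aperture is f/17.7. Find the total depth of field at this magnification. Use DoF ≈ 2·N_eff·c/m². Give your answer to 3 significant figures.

At magnification m, DoF ≈ 2·N_eff·c/m² = 2 × 17.7 × 0.02 / 0.77² = 0.708 / 0.5929 ≈ 1.19 mm.

1.19 mm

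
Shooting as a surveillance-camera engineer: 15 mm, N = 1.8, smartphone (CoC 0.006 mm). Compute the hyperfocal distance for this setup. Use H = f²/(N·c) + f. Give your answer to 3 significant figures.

Hyperfocal distance H = f²/(N·c) + f = 15²/(1.8 × 0.006) + 15 = 225/0.0108 + 15 ≈ 20848.3 mm ≈ 20.8 m.

20.8 m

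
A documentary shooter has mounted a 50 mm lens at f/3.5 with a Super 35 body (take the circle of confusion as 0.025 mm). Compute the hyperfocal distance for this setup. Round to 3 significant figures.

28.6 m

Hyperfocal distance H = f²/(N·c) + f = 50²/(3.5 × 0.025) + 50 = 2500/0.0875 + 50 ≈ 28621.4 mm ≈ 28.6 m.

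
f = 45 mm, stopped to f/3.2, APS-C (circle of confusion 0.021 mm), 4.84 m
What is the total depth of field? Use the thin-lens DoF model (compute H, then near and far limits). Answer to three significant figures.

Hyperfocal distance H = f²/(N·c) + f = 45²/(3.2 × 0.021) + 45 = 2025/0.0672 + 45 ≈ 30178.9 mm ≈ 30.18 m.
Near limit Dn = s·(H − f)/(H + s − 2f) = 4840 × (30178.9 − 45) / (30178.9 + 4840 − 2 × 45) = 4840 × 30133.9 / 34928.9 ≈ 4175.6 mm.
Far limit Df = s·(H − f)/(H − s) = 4840 × (30178.9 − 45) / (30178.9 − 4840) = 4840 × 30133.9 / 25338.9 ≈ 5755.9 mm.
Depth of field = Df − Dn = 5755.9 − 4175.6 ≈ 1580.3 mm ≈ 1.58 m.

1.58 m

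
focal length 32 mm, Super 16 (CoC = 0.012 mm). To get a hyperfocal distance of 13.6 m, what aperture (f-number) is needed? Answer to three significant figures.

Rearrange H = f²/(N·c) + f for N: N = f² / ((H − f)·c).
N = 32² / ((13600 − 32) × 0.012) = 1024 / 162.8 ≈ 6.29.

f/6.29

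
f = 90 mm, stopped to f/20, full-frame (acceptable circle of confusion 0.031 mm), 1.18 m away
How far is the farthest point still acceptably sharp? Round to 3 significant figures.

Hyperfocal distance H = f²/(N·c) + f = 90²/(20 × 0.031) + 90 = 8100/0.62 + 90 ≈ 13154.5 mm ≈ 13.15 m.
Far limit Df = s·(H − f)/(H − s) = 1180 × (13154.5 − 90) / (13154.5 − 1180) = 1180 × 13064.5 / 11974.5 ≈ 1287.4 mm ≈ 1.29 m.

1.29 m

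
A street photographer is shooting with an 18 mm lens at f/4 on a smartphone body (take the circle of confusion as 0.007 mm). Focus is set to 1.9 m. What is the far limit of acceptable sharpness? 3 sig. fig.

Hyperfocal distance H = f²/(N·c) + f = 18²/(4 × 0.007) + 18 = 324/0.028 + 18 ≈ 11589.4 mm ≈ 11.59 m.
Far limit Df = s·(H − f)/(H − s) = 1900 × (11589.4 − 18) / (11589.4 − 1900) = 1900 × 11571.4 / 9689.4 ≈ 2269.0 mm ≈ 2.27 m.

2.27 m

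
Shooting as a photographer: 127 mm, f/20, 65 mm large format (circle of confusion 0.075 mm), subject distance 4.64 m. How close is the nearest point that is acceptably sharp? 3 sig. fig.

3.27 m

Hyperfocal distance H = f²/(N·c) + f = 127²/(20 × 0.075) + 127 = 16129/1.5 + 127 ≈ 10879.7 mm ≈ 10.88 m.
Near limit Dn = s·(H − f)/(H + s − 2f) = 4640 × (10879.7 − 127) / (10879.7 + 4640 − 2 × 127) = 4640 × 10752.7 / 15265.7 ≈ 3268.3 mm ≈ 3.27 m.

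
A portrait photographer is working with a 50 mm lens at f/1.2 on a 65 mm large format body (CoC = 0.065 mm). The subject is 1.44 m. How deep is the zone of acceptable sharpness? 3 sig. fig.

Hyperfocal distance H = f²/(N·c) + f = 50²/(1.2 × 0.065) + 50 = 2500/0.078 + 50 ≈ 32101.3 mm ≈ 32.10 m.
Near limit Dn = s·(H − f)/(H + s − 2f) = 1440 × (32101.3 − 50) / (32101.3 + 1440 − 2 × 50) = 1440 × 32051.3 / 33441.3 ≈ 1380.15 mm.
Far limit Df = s·(H − f)/(H − s) = 1440 × (32101.3 − 50) / (32101.3 − 1440) = 1440 × 32051.3 / 30661.3 ≈ 1505.28 mm.
Depth of field = Df − Dn = 1505.28 − 1380.15 ≈ 125.13 mm.

125 mm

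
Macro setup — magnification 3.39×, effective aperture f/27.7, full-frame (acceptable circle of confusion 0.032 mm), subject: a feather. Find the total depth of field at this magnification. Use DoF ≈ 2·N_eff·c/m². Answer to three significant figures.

0.154 mm

At magnification m, DoF ≈ 2·N_eff·c/m² = 2 × 27.7 × 0.032 / 3.39² = 1.773 / 11.49 ≈ 0.154 mm.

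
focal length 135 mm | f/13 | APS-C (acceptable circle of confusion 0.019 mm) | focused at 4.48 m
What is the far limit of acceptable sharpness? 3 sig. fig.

4.76 m

Hyperfocal distance H = f²/(N·c) + f = 135²/(13 × 0.019) + 135 = 18225/0.247 + 135 ≈ 73920.4 mm ≈ 73.92 m.
Far limit Df = s·(H − f)/(H − s) = 4480 × (73920.4 − 135) / (73920.4 − 4480) = 4480 × 73785.4 / 69440.4 ≈ 4760.3 mm ≈ 4.76 m.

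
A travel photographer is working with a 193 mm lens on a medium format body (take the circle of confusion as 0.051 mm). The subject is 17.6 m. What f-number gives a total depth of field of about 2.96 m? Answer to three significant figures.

Write h = H − f = f²/(N·c). The thin-lens limits are Dn = s·h/(h + (s−f)) and Df = s·h/(h − (s−f)), so DoF = Df − Dn = 2·s·(s−f)·h / (h² − (s−f)²).
That is a quadratic in h: DoF·h² − 2·s·(s−f)·h − DoF·(s−f)² = 0 ⇒ h = (s−f)·(s + √(s² + DoF²)) / DoF = 17407 × (17600 + √(17600² + 2960²)) / 2960 = 17407 × (17600 + 17847.2) / 2960 ≈ 208456 mm.
Then N = f²/(c·h) = 193² / (0.051 × 208456) = 37249 / 10631 ≈ 3.50.

f/3.50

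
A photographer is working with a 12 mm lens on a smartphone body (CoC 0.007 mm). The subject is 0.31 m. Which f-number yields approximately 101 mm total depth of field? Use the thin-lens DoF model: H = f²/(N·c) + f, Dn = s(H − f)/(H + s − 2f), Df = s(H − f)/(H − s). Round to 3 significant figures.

f/11

Write h = H − f = f²/(N·c). The thin-lens limits are Dn = s·h/(h + (s−f)) and Df = s·h/(h − (s−f)), so DoF = Df − Dn = 2·s·(s−f)·h / (h² − (s−f)²).
That is a quadratic in h: DoF·h² − 2·s·(s−f)·h − DoF·(s−f)² = 0 ⇒ h = (s−f)·(s + √(s² + DoF²)) / DoF = 298 × (310 + √(310² + 101²)) / 101 = 298 × (310 + 326.038) / 101 ≈ 1876.6 mm.
Then N = f²/(c·h) = 12² / (0.007 × 1876.6) = 144 / 13.136 ≈ 11.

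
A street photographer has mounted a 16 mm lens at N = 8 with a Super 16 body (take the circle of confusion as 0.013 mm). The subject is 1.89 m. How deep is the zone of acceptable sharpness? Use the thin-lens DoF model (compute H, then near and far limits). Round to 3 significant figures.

6.85 m

Hyperfocal distance H = f²/(N·c) + f = 16²/(8 × 0.013) + 16 = 256/0.104 + 16 ≈ 2477.5 mm ≈ 2.478 m.
Near limit Dn = s·(H − f)/(H + s − 2f) = 1890 × (2477.5 − 16) / (2477.5 + 1890 − 2 × 16) = 1890 × 2461.5 / 4335.5 ≈ 1073.1 mm.
Far limit Df = s·(H − f)/(H − s) = 1890 × (2477.5 − 16) / (2477.5 − 1890) = 1890 × 2461.5 / 587.5 ≈ 7918.3 mm.
Depth of field = Df − Dn = 7918.3 − 1073.1 ≈ 6845.2 mm ≈ 6.85 m.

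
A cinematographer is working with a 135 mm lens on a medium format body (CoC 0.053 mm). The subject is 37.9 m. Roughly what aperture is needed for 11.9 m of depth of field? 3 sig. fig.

Write h = H − f = f²/(N·c). The thin-lens limits are Dn = s·h/(h + (s−f)) and Df = s·h/(h − (s−f)), so DoF = Df − Dn = 2·s·(s−f)·h / (h² − (s−f)²).
That is a quadratic in h: DoF·h² − 2·s·(s−f)·h − DoF·(s−f)² = 0 ⇒ h = (s−f)·(s + √(s² + DoF²)) / DoF = 37765 × (37900 + √(37900² + 11900²)) / 11900 = 37765 × (37900 + 39724.3) / 11900 ≈ 246343 mm.
Then N = f²/(c·h) = 135² / (0.053 × 246343) = 18225 / 13056 ≈ 1.40.

f/1.40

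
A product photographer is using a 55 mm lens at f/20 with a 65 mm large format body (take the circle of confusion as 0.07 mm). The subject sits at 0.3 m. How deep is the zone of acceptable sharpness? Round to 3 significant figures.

Hyperfocal distance H = f²/(N·c) + f = 55²/(20 × 0.07) + 55 = 3025/1.4 + 55 ≈ 2215.7 mm ≈ 2.216 m.
Near limit Dn = s·(H − f)/(H + s − 2f) = 300 × (2215.7 − 55) / (2215.7 + 300 − 2 × 55) = 300 × 2160.7 / 2405.7 ≈ 269.448 mm.
Far limit Df = s·(H − f)/(H − s) = 300 × (2215.7 − 55) / (2215.7 − 300) = 300 × 2160.7 / 1915.7 ≈ 338.367 mm.
Depth of field = Df − Dn = 338.367 − 269.448 ≈ 68.919 mm.

68.9 mm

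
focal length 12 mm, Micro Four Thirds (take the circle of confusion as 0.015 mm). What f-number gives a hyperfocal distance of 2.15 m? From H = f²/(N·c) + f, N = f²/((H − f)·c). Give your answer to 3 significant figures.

Rearrange H = f²/(N·c) + f for N: N = f² / ((H − f)·c).
N = 12² / ((2150 − 12) × 0.015) = 144 / 32.07 ≈ 4.49.

f/4.49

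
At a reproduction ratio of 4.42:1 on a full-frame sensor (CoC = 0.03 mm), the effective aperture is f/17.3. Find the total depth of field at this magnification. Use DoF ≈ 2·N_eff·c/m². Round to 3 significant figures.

0.0531 mm

At magnification m, DoF ≈ 2·N_eff·c/m² = 2 × 17.3 × 0.03 / 4.42² = 1.038 / 19.54 ≈ 0.0531 mm.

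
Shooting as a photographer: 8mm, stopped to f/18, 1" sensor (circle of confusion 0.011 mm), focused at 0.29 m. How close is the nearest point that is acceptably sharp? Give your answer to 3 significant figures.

Hyperfocal distance H = f²/(N·c) + f = 8²/(18 × 0.011) + 8 = 64/0.198 + 8 ≈ 331.2 mm ≈ 0.331 m.
Near limit Dn = s·(H − f)/(H + s − 2f) = 290 × (331.2 − 8) / (331.2 + 290 − 2 × 8) = 290 × 323.2 / 605.2 ≈ 154.88 mm.

155 mm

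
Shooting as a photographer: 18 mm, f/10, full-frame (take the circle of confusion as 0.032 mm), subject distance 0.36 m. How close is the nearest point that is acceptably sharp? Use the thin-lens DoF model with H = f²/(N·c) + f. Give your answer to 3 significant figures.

Hyperfocal distance H = f²/(N·c) + f = 18²/(10 × 0.032) + 18 = 324/0.32 + 18 ≈ 1030.5 mm ≈ 1.030 m.
Near limit Dn = s·(H − f)/(H + s − 2f) = 360 × (1030.5 − 18) / (1030.5 + 360 − 2 × 18) = 360 × 1012.5 / 1354.5 ≈ 269.10 mm.

269 mm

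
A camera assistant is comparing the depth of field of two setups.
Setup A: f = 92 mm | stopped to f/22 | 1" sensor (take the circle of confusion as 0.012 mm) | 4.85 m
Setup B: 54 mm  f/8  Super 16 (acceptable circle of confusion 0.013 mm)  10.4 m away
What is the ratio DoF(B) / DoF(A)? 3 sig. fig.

6.04

Setup A: H = 92²/(22×0.012) + 92 ≈ 32152.6 mm; DoF = Df − Dn = 5695.2 − 4223.2 ≈ 1472.0 mm.
Setup B: H = 54²/(8×0.013) + 54 ≈ 28092.5 mm; DoF = Df − Dn = 16481.6 − 7596.8 ≈ 8884.8 mm.
Ratio = 8884.8 / 1472.0 ≈ 6.04.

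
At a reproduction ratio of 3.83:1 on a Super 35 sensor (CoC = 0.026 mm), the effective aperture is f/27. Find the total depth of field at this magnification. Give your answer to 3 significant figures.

0.0957 mm

At magnification m, DoF ≈ 2·N_eff·c/m² = 2 × 27 × 0.026 / 3.83² = 1.404 / 14.67 ≈ 0.0957 mm.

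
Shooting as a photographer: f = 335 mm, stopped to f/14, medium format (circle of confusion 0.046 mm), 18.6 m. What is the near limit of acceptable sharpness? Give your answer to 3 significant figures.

16.8 m

Hyperfocal distance H = f²/(N·c) + f = 335²/(14 × 0.046) + 335 = 112225/0.644 + 335 ≈ 174597.4 mm ≈ 174.6 m.
Near limit Dn = s·(H − f)/(H + s − 2f) = 18600 × (174597.4 − 335) / (174597.4 + 18600 − 2 × 335) = 18600 × 174262.4 / 192527.4 ≈ 16835 mm ≈ 16.8 m.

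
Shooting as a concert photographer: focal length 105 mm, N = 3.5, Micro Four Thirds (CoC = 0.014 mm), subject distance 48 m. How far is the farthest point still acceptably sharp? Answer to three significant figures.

61.0 m

Hyperfocal distance H = f²/(N·c) + f = 105²/(3.5 × 0.014) + 105 = 11025/0.049 + 105 ≈ 225105.0 mm ≈ 225.1 m.
Far limit Df = s·(H − f)/(H − s) = 48000 × (225105.0 − 105) / (225105.0 − 48000) = 48000 × 225000.0 / 177105.0 ≈ 60981 mm ≈ 61.0 m.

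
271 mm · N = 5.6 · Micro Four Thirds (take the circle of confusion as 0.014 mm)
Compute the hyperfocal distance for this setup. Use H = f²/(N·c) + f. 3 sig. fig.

937 m

Hyperfocal distance H = f²/(N·c) + f = 271²/(5.6 × 0.014) + 271 = 73441/0.0784 + 271 ≈ 937018.4 mm ≈ 937 m.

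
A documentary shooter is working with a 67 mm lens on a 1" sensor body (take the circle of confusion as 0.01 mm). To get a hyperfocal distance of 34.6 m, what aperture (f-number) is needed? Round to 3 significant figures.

f/13

Rearrange H = f²/(N·c) + f for N: N = f² / ((H − f)·c).
N = 67² / ((34600 − 67) × 0.01) = 4489 / 345.3 ≈ 13.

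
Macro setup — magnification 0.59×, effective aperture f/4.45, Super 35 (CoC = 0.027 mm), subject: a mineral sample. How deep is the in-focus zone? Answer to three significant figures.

At magnification m, DoF ≈ 2·N_eff·c/m² = 2 × 4.45 × 0.027 / 0.59² = 0.2403 / 0.3481 ≈ 0.69 mm.

0.690 mm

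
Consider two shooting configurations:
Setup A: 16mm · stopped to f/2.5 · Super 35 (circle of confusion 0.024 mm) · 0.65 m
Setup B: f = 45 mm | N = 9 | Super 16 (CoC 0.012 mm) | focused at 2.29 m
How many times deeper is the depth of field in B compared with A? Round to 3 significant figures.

Setup A: H = 16²/(2.5×0.024) + 16 ≈ 4282.7 mm; DoF = Df − Dn = 763.44 − 565.91 ≈ 197.53 mm.
Setup B: H = 45²/(9×0.012) + 45 ≈ 18795.0 mm; DoF = Df − Dn = 2601.48 − 2045.13 ≈ 556.35 mm.
Ratio = 556.35 / 197.53 ≈ 2.82.

2.82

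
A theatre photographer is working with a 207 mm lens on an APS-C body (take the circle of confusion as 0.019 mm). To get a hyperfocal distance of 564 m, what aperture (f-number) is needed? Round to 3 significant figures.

Rearrange H = f²/(N·c) + f for N: N = f² / ((H − f)·c).
N = 207² / ((564000 − 207) × 0.019) = 42849 / 10712 ≈ 4.

f/4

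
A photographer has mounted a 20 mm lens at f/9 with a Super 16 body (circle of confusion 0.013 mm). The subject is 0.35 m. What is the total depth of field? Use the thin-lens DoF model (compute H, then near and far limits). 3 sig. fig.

Hyperfocal distance H = f²/(N·c) + f = 20²/(9 × 0.013) + 20 = 400/0.117 + 20 ≈ 3438.8 mm ≈ 3.439 m.
Near limit Dn = s·(H − f)/(H + s − 2f) = 350 × (3438.8 − 20) / (3438.8 + 350 − 2 × 20) = 350 × 3418.8 / 3748.8 ≈ 319.190 mm.
Far limit Df = s·(H − f)/(H − s) = 350 × (3438.8 − 20) / (3438.8 − 350) = 350 × 3418.8 / 3088.8 ≈ 387.393 mm.
Depth of field = Df − Dn = 387.393 − 319.190 ≈ 68.203 mm.

68.2 mm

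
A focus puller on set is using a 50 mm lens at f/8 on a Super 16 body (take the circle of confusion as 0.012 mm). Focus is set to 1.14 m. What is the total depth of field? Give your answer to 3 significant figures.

95.6 mm

Hyperfocal distance H = f²/(N·c) + f = 50²/(8 × 0.012) + 50 = 2500/0.096 + 50 ≈ 26091.7 mm ≈ 26.09 m.
Near limit Dn = s·(H − f)/(H + s − 2f) = 1140 × (26091.7 − 50) / (26091.7 + 1140 − 2 × 50) = 1140 × 26041.7 / 27131.7 ≈ 1094.201 mm.
Far limit Df = s·(H − f)/(H − s) = 1140 × (26091.7 − 50) / (26091.7 − 1140) = 1140 × 26041.7 / 24951.7 ≈ 1189.800 mm.
Depth of field = Df − Dn = 1189.800 − 1094.201 ≈ 95.599 mm.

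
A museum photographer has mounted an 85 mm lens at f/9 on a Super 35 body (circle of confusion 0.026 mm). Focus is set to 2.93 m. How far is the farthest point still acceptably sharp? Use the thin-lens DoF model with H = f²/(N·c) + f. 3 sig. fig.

3.23 m

Hyperfocal distance H = f²/(N·c) + f = 85²/(9 × 0.026) + 85 = 7225/0.234 + 85 ≈ 30961.1 mm ≈ 30.96 m.
Far limit Df = s·(H − f)/(H − s) = 2930 × (30961.1 − 85) / (30961.1 − 2930) = 2930 × 30876.1 / 28031.1 ≈ 3227.4 mm ≈ 3.23 m.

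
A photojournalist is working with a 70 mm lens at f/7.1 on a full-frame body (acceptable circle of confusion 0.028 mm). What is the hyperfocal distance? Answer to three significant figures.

Hyperfocal distance H = f²/(N·c) + f = 70²/(7.1 × 0.028) + 70 = 4900/0.1988 + 70 ≈ 24717.9 mm ≈ 24.7 m.

24.7 m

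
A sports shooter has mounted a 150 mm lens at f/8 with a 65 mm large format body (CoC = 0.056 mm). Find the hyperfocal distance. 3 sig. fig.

Hyperfocal distance H = f²/(N·c) + f = 150²/(8 × 0.056) + 150 = 22500/0.448 + 150 ≈ 50373.2 mm ≈ 50.4 m.

50.4 m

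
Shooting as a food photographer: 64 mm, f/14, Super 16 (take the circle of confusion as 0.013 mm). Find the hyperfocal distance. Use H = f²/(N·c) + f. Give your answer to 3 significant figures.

Hyperfocal distance H = f²/(N·c) + f = 64²/(14 × 0.013) + 64 = 4096/0.182 + 64 ≈ 22569.5 mm ≈ 22.6 m.

22.6 m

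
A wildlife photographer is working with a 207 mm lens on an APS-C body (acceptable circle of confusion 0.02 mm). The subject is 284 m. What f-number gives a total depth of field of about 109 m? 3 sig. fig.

Write h = H − f = f²/(N·c). The thin-lens limits are Dn = s·h/(h + (s−f)) and Df = s·h/(h − (s−f)), so DoF = Df − Dn = 2·s·(s−f)·h / (h² − (s−f)²).
That is a quadratic in h: DoF·h² − 2·s·(s−f)·h − DoF·(s−f)² = 0 ⇒ h = (s−f)·(s + √(s² + DoF²)) / DoF = 283793 × (284000 + √(284000² + 109000²)) / 109000 = 283793 × (284000 + 304199) / 109000 ≈ 1531438 mm.
Then N = f²/(c·h) = 207² / (0.02 × 1531438) = 42849 / 30629 ≈ 1.40.

f/1.40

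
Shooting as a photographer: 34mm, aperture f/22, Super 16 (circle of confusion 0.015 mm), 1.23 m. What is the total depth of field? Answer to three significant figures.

0.951 m

Hyperfocal distance H = f²/(N·c) + f = 34²/(22 × 0.015) + 34 = 1156/0.33 + 34 ≈ 3537.0 mm ≈ 3.537 m.
Near limit Dn = s·(H − f)/(H + s − 2f) = 1230 × (3537.0 − 34) / (3537.0 + 1230 − 2 × 34) = 1230 × 3503.0 / 4699.0 ≈ 916.94 mm.
Far limit Df = s·(H − f)/(H − s) = 1230 × (3537.0 − 34) / (3537.0 − 1230) = 1230 × 3503.0 / 2307.0 ≈ 1867.65 mm.
Depth of field = Df − Dn = 1867.65 − 916.94 ≈ 950.71 mm ≈ 0.951 m.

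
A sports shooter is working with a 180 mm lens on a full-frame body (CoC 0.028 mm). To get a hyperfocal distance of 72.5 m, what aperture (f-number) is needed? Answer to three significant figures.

Rearrange H = f²/(N·c) + f for N: N = f² / ((H − f)·c).
N = 180² / ((72500 − 180) × 0.028) = 32400 / 2025 ≈ 16.

f/16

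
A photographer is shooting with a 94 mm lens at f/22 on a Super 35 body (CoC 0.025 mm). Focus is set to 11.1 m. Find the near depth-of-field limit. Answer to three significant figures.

Hyperfocal distance H = f²/(N·c) + f = 94²/(22 × 0.025) + 94 = 8836/0.55 + 94 ≈ 16159.5 mm ≈ 16.16 m.
Near limit Dn = s·(H − f)/(H + s − 2f) = 11100 × (16159.5 − 94) / (16159.5 + 11100 − 2 × 94) = 11100 × 16065.5 / 27071.5 ≈ 6587.3 mm ≈ 6.59 m.

6.59 m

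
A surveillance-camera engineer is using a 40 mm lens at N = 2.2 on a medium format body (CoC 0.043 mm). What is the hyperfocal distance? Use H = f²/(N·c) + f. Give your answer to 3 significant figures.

17.0 m

Hyperfocal distance H = f²/(N·c) + f = 40²/(2.2 × 0.043) + 40 = 1600/0.0946 + 40 ≈ 16953.3 mm ≈ 17.0 m.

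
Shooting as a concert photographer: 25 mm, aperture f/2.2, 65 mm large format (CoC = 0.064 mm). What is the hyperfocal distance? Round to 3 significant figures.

4.46 m

Hyperfocal distance H = f²/(N·c) + f = 25²/(2.2 × 0.064) + 25 = 625/0.1408 + 25 ≈ 4463.9 mm ≈ 4.46 m.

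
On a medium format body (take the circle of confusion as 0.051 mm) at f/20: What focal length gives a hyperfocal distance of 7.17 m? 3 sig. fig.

85.0 mm

From H = f²/(N·c) + f, with f ≪ H: f ≈ √(H·N·c) = √(7170 × 20 × 0.051) = √7313.4 ≈ 85.52 mm.
Exact: f² + N·c·f − N·c·H = 0 ⇒ f = (−N·c + √((N·c)² + 4·N·c·H))/2 = (−1.02 + √29255)/2 ≈ 85.010 mm ≈ 85.0 mm.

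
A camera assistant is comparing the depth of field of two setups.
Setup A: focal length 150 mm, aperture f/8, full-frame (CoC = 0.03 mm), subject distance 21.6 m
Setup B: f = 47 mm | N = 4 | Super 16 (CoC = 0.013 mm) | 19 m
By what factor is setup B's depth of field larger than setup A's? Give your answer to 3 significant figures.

2.03

Setup A: H = 150²/(8×0.03) + 150 ≈ 93900.0 mm; DoF = Df − Dn = 28008 − 17578 ≈ 10430 mm.
Setup B: H = 47²/(4×0.013) + 47 ≈ 42527.8 mm; DoF = Df − Dn = 34306 − 13138 ≈ 21168 mm.
Ratio = 21168 / 10430 ≈ 2.03.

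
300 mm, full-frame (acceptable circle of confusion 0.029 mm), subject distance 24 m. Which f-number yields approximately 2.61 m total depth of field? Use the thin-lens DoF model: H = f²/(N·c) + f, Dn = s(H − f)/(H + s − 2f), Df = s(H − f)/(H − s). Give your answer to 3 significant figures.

f/7.10

Write h = H − f = f²/(N·c). The thin-lens limits are Dn = s·h/(h + (s−f)) and Df = s·h/(h − (s−f)), so DoF = Df − Dn = 2·s·(s−f)·h / (h² − (s−f)²).
That is a quadratic in h: DoF·h² − 2·s·(s−f)·h − DoF·(s−f)² = 0 ⇒ h = (s−f)·(s + √(s² + DoF²)) / DoF = 23700 × (24000 + √(24000² + 2610²)) / 2610 = 23700 × (24000 + 24141.5) / 2610 ≈ 437147 mm.
Then N = f²/(c·h) = 300² / (0.029 × 437147) = 90000 / 12677 ≈ 7.10.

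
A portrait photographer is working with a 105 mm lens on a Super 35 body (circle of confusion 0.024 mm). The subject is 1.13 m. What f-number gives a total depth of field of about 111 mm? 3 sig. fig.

Write h = H − f = f²/(N·c). The thin-lens limits are Dn = s·h/(h + (s−f)) and Df = s·h/(h − (s−f)), so DoF = Df − Dn = 2·s·(s−f)·h / (h² − (s−f)²).
That is a quadratic in h: DoF·h² − 2·s·(s−f)·h − DoF·(s−f)² = 0 ⇒ h = (s−f)·(s + √(s² + DoF²)) / DoF = 1025 × (1130 + √(1130² + 111²)) / 111 = 1025 × (1130 + 1135.44) / 111 ≈ 20920 mm.
Then N = f²/(c·h) = 105² / (0.024 × 20920) = 11025 / 502.07 ≈ 22.

f/22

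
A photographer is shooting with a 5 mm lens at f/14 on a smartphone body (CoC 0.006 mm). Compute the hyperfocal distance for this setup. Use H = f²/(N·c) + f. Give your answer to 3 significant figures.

303 mm

Hyperfocal distance H = f²/(N·c) + f = 5²/(14 × 0.006) + 5 = 25/0.084 + 5 ≈ 302.6 mm ≈ 0.303 m.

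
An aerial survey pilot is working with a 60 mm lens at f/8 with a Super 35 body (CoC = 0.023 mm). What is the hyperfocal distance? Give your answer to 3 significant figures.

19.6 m

Hyperfocal distance H = f²/(N·c) + f = 60²/(8 × 0.023) + 60 = 3600/0.184 + 60 ≈ 19625.2 mm ≈ 19.6 m.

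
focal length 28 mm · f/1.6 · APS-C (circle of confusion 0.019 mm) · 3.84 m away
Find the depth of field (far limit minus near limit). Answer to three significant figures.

1.16 m

Hyperfocal distance H = f²/(N·c) + f = 28²/(1.6 × 0.019) + 28 = 784/0.0304 + 28 ≈ 25817.5 mm ≈ 25.82 m.
Near limit Dn = s·(H − f)/(H + s − 2f) = 3840 × (25817.5 − 28) / (25817.5 + 3840 − 2 × 28) = 3840 × 25789.5 / 29601.5 ≈ 3345.5 mm.
Far limit Df = s·(H − f)/(H − s) = 3840 × (25817.5 − 28) / (25817.5 − 3840) = 3840 × 25789.5 / 21977.5 ≈ 4506.0 mm.
Depth of field = Df − Dn = 4506.0 − 3345.5 ≈ 1160.5 mm ≈ 1.16 m.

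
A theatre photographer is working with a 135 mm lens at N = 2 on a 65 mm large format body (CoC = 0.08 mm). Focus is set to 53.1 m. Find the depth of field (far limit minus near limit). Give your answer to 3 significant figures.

63.0 m

Hyperfocal distance H = f²/(N·c) + f = 135²/(2 × 0.08) + 135 = 18225/0.16 + 135 ≈ 114041.2 mm ≈ 114.0 m.
Near limit Dn = s·(H − f)/(H + s − 2f) = 53100 × (114041.2 − 135) / (114041.2 + 53100 − 2 × 135) = 53100 × 113906.2 / 166871.2 ≈ 36246 mm.
Far limit Df = s·(H − f)/(H − s) = 53100 × (114041.2 − 135) / (114041.2 − 53100) = 53100 × 113906.2 / 60941.2 ≈ 99250 mm.
Depth of field = Df − Dn = 99250 − 36246 ≈ 63004 mm ≈ 63.0 m.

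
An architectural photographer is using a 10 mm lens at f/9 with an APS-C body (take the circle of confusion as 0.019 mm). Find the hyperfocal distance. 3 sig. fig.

Hyperfocal distance H = f²/(N·c) + f = 10²/(9 × 0.019) + 10 = 100/0.171 + 10 ≈ 594.8 mm ≈ 0.595 m.

0.595 m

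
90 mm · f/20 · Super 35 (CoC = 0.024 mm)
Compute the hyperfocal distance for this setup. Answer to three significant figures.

17.0 m

Hyperfocal distance H = f²/(N·c) + f = 90²/(20 × 0.024) + 90 = 8100/0.48 + 90 ≈ 16965.0 mm ≈ 17.0 m.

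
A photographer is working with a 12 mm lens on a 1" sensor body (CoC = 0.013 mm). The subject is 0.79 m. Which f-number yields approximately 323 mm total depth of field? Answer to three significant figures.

f/2.80

Write h = H − f = f²/(N·c). The thin-lens limits are Dn = s·h/(h + (s−f)) and Df = s·h/(h − (s−f)), so DoF = Df − Dn = 2·s·(s−f)·h / (h² − (s−f)²).
That is a quadratic in h: DoF·h² − 2·s·(s−f)·h − DoF·(s−f)² = 0 ⇒ h = (s−f)·(s + √(s² + DoF²)) / DoF = 778 × (790 + √(790² + 323²)) / 323 = 778 × (790 + 853.481) / 323 ≈ 3958.6 mm.
Then N = f²/(c·h) = 12² / (0.013 × 3958.6) = 144 / 51.462 ≈ 2.80.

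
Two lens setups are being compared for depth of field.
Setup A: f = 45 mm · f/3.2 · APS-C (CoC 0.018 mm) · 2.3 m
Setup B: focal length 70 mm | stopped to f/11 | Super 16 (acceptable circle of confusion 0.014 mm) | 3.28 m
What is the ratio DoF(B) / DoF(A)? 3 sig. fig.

Setup A: H = 45²/(3.2×0.018) + 45 ≈ 35201.2 mm; DoF = Df − Dn = 2457.64 − 2161.37 ≈ 296.27 mm.
Setup B: H = 70²/(11×0.014) + 70 ≈ 31888.2 mm; DoF = Df − Dn = 3648.03 − 2979.42 ≈ 668.61 mm.
Ratio = 668.61 / 296.27 ≈ 2.26.

2.26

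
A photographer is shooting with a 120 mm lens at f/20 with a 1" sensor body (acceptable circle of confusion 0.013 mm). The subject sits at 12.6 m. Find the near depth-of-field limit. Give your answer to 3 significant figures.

10.3 m

Hyperfocal distance H = f²/(N·c) + f = 120²/(20 × 0.013) + 120 = 14400/0.26 + 120 ≈ 55504.6 mm ≈ 55.50 m.
Near limit Dn = s·(H − f)/(H + s − 2f) = 12600 × (55504.6 − 120) / (55504.6 + 12600 − 2 × 120) = 12600 × 55384.6 / 67864.6 ≈ 10283 mm ≈ 10.3 m.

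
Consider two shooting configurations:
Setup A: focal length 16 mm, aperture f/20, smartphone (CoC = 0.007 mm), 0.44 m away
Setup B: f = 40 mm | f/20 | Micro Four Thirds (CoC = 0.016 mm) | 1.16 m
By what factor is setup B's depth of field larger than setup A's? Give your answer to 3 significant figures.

2.54

Setup A: H = 16²/(20×0.007) + 16 ≈ 1844.6 mm; DoF = Df − Dn = 572.82 − 357.18 ≈ 215.64 mm.
Setup B: H = 40²/(20×0.016) + 40 ≈ 5040.0 mm; DoF = Df − Dn = 1494.85 − 947.71 ≈ 547.14 mm.
Ratio = 547.14 / 215.64 ≈ 2.54.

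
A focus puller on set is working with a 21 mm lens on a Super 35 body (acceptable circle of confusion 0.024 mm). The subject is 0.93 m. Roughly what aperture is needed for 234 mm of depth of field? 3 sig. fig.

f/2.50

Write h = H − f = f²/(N·c). The thin-lens limits are Dn = s·h/(h + (s−f)) and Df = s·h/(h − (s−f)), so DoF = Df − Dn = 2·s·(s−f)·h / (h² − (s−f)²).
That is a quadratic in h: DoF·h² − 2·s·(s−f)·h − DoF·(s−f)² = 0 ⇒ h = (s−f)·(s + √(s² + DoF²)) / DoF = 909 × (930 + √(930² + 234²)) / 234 = 909 × (930 + 958.987) / 234 ≈ 7338.0 mm.
Then N = f²/(c·h) = 21² / (0.024 × 7338.0) = 441 / 176.11 ≈ 2.50.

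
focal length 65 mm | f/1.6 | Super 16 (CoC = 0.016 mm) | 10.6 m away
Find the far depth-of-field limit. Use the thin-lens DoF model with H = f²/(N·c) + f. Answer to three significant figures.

Hyperfocal distance H = f²/(N·c) + f = 65²/(1.6 × 0.016) + 65 = 4225/0.0256 + 65 ≈ 165104.1 mm ≈ 165.1 m.
Far limit Df = s·(H − f)/(H − s) = 10600 × (165104.1 − 65) / (165104.1 − 10600) = 10600 × 165039.1 / 154504.1 ≈ 11323 mm ≈ 11.3 m.

11.3 m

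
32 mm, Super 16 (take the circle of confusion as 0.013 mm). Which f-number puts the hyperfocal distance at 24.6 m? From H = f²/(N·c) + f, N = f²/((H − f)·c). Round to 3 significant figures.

f/3.21

Rearrange H = f²/(N·c) + f for N: N = f² / ((H − f)·c).
N = 32² / ((24600 − 32) × 0.013) = 1024 / 319.4 ≈ 3.21.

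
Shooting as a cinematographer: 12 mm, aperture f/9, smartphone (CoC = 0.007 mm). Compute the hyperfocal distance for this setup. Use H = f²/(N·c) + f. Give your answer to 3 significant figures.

Hyperfocal distance H = f²/(N·c) + f = 12²/(9 × 0.007) + 12 = 144/0.063 + 12 ≈ 2297.7 mm ≈ 2.30 m.

2.30 m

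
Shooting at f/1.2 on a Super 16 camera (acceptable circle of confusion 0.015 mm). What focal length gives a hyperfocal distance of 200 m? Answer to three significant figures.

From H = f²/(N·c) + f, with f ≪ H: f ≈ √(H·N·c) = √(200000 × 1.2 × 0.015) = √3600.0 ≈ 60.00 mm.
The +f correction barely moves this — solving exactly, f² + N·c·f − N·c·H = 0 ⇒ f = (−N·c + √((N·c)² + 4·N·c·H))/2 = (−0.018 + √14400)/2 ≈ 59.991 mm, so f ≈ 60.0 mm.

60.0 mm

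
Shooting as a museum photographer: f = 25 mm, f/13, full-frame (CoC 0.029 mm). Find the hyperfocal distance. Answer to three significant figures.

1.68 m

Hyperfocal distance H = f²/(N·c) + f = 25²/(13 × 0.029) + 25 = 625/0.377 + 25 ≈ 1682.8 mm ≈ 1.68 m.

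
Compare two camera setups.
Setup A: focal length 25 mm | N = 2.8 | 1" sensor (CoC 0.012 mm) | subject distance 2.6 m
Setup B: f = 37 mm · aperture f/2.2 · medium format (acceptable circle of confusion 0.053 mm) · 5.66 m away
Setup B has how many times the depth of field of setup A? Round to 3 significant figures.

Setup A: H = 25²/(2.8×0.012) + 25 ≈ 18626.2 mm; DoF = Df − Dn = 3017.75 − 2283.84 ≈ 733.91 mm.
Setup B: H = 37²/(2.2×0.053) + 37 ≈ 11778.0 mm; DoF = Df − Dn = 10862.1 − 3827.1 ≈ 7035.0 mm.
Ratio = 7035.0 / 733.91 ≈ 9.59.

9.59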